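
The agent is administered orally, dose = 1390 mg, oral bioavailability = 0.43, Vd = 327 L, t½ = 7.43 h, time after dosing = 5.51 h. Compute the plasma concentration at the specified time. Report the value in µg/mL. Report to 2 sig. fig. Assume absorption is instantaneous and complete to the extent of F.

Amount reaching circulation = F × Dose = 0.43 × 1390 = 597.7 mg
C₀ = F·Dose / Vd = 597.7 / 327 = 1.828 mg/L
k = ln2 / t½ = 0.693147 / 7.43 = 0.09329 h⁻¹
C = C₀ · e^(−k·t) = 1.828 × e^(−0.09329 × 5.51)
  = 1.828 × 0.5981 = 1.093 mg/L
(1.093 mg/L = 1.093 µg/mL)

1.1 µg/mL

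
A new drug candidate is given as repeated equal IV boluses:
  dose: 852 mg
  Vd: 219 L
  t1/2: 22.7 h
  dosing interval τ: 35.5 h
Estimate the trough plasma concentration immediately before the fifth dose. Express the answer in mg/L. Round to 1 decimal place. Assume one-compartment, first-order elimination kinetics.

C₀ per dose = Dose / Vd = 852 / 219 = 3.890 mg/L
k = ln2 / t½ = 0.693147 / 22.7 = 0.03054 h⁻¹
Fraction remaining after one interval: r = e^(−kτ) = e^(−0.03054 × 35.5) = 0.3382
Before dose 5, 4 doses have been given (aged 1τ, 2τ, 3τ, 4τ).
C_trough = C₀ × (r + r² + … + r^4) = C₀ × r(1−r^4)/(1−r)
        = 3.890 × 0.3382 × (1 − 0.01308) / (1 − 0.3382) = 1.962 mg/L

2.0 mg/L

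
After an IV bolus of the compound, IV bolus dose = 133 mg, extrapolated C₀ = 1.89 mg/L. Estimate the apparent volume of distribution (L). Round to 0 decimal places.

70 L

Vd = Dose / C₀ = 133.0 / 1.89 = 70.37 L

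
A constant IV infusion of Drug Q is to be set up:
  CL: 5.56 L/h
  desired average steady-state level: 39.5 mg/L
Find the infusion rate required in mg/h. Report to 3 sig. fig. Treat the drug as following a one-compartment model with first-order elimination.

At steady state, infusion rate R₀ = Css × CL = 39.5 × 5.560 = 219.6 mg/h

220 mg/h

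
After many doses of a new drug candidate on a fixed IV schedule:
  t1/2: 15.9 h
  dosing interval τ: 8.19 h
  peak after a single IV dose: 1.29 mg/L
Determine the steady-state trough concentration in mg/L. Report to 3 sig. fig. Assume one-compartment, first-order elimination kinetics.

k = ln2 / t½ = 0.693147 / 15.9 = 0.04359 h⁻¹
e^(−kτ) = e^(−0.04359 × 8.19) = 0.6998
Accumulation ratio R = 1 / (1 − e^(−kτ)) = 1 / (1 − 0.6998) = 3.331
Steady-state trough = C₀ × R × e^(−kτ) = 1.29 × 3.331 × 0.6998 = 3.007 mg/L

3.01 mg/L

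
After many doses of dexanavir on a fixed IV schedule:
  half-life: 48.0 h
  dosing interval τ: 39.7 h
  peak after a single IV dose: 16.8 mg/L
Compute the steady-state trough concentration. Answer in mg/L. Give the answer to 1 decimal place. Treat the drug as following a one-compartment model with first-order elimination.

k = ln2 / t½ = 0.693147 / 48.0 = 0.01444 h⁻¹
e^(−kτ) = e^(−0.01444 × 39.7) = 0.5637
Accumulation ratio R = 1 / (1 − e^(−kτ)) = 1 / (1 − 0.5637) = 2.292
Steady-state trough = C₀ × R × e^(−kτ) = 16.8 × 2.292 × 0.5637 = 21.71 mg/L

21.7 mg/L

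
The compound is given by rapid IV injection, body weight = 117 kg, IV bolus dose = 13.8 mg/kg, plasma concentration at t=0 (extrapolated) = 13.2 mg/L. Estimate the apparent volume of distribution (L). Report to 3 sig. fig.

Dose = 13.8 × 117 = 1615 mg
Vd = Dose / C₀ = 1615 / 13.2 = 122.3 L

122 L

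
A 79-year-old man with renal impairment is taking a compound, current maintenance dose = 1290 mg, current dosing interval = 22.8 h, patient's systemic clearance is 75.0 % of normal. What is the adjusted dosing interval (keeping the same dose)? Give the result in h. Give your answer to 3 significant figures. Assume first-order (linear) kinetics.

To keep the same average steady-state level, dosing rate must scale with clearance.
CL ratio = 75.0 / 100 = 0.7500
New interval (same dose) = 22.8 / 0.7500 = 30.40 h

30.4 h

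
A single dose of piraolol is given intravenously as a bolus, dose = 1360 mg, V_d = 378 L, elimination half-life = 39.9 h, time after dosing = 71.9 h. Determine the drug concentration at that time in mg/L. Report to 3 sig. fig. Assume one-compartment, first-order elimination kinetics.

C₀ = Dose / Vd = 1360 / 378 = 3.598 mg/L
k = ln2 / t½ = 0.693147 / 39.9 = 0.01737 h⁻¹
C = C₀ · e^(−k·t) = 3.598 × e^(−0.01737 × 71.9)
  = 3.598 × 0.2868 = 1.032 mg/L

1.03 mg/L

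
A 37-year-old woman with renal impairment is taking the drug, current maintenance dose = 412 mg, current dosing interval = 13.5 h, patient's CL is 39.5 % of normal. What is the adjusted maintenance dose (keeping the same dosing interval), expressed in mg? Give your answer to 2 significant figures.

160 mg

To keep the same average steady-state level, dosing rate must scale with clearance.
CL ratio = 39.5 / 100 = 0.3950
New dose (same interval) = 412 × 0.3950 = 162.7 mg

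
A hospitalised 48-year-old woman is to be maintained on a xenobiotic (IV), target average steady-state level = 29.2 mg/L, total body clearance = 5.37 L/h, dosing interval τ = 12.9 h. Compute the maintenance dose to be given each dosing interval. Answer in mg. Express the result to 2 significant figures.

At steady state, Dose/τ = Css × CL.
Dose = Css × CL × τ = 29.2 × 5.370 × 12.9 = 2023 mg

2000 mg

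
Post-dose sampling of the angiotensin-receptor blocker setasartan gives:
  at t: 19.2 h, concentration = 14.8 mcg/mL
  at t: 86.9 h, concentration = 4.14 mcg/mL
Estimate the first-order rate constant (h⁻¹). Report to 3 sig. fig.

0.0188 h⁻¹

k = ln(C₁/C₂) / (t₂ − t₁) = ln(14.8/4.14) / (86.9 − 19.2)
  = 1.274 / 67.70 = 0.01882 h⁻¹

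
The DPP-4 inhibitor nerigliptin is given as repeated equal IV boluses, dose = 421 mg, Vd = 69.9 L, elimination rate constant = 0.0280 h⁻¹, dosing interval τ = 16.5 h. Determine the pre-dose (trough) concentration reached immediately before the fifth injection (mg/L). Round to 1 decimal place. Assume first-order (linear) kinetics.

8.6 mg/L

C₀ per dose = Dose / Vd = 421 / 69.9 = 6.023 mg/L
Fraction remaining after one interval: r = e^(−kτ) = e^(−0.02800 × 16.5) = 0.6300
Before dose 5, 4 doses have been given (aged 1τ, 2τ, 3τ, 4τ).
C_trough = C₀ × (r + r² + … + r^4) = C₀ × r(1−r^4)/(1−r)
        = 6.023 × 0.6300 × (1 − 0.1575) / (1 − 0.6300) = 8.640 mg/L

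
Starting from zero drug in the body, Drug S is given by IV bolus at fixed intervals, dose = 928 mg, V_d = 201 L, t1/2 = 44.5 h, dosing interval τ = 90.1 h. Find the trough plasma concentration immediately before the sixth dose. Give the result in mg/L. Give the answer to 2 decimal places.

C₀ per dose = Dose / Vd = 928 / 201 = 4.617 mg/L
k = ln2 / t½ = 0.693147 / 44.5 = 0.01558 h⁻¹
Fraction remaining after one interval: r = e^(−kτ) = e^(−0.01558 × 90.1) = 0.2457
Before dose 6, 5 doses have been given (aged 1τ, 2τ, 3τ, 4τ, 5τ).
C_trough = C₀ × (r + r² + … + r^5) = C₀ × r(1−r^5)/(1−r)
        = 4.617 × 0.2457 × (1 − 0.0008954) / (1 − 0.2457) = 1.503 mg/L

1.50 mg/L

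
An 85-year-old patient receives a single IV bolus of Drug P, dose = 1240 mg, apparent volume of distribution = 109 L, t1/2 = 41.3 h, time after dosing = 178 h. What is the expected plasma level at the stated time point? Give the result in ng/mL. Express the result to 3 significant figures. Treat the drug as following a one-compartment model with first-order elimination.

C₀ = Dose / Vd = 1240 / 109 = 11.38 mg/L
k = ln2 / t½ = 0.693147 / 41.3 = 0.01678 h⁻¹
C = C₀ · e^(−k·t) = 11.38 × e^(−0.01678 × 178)
  = 11.38 × 0.05045 = 0.5741 mg/L
Convert: 0.5741 mg/L × 1000 = 574.1 ng/mL

574 ng/mL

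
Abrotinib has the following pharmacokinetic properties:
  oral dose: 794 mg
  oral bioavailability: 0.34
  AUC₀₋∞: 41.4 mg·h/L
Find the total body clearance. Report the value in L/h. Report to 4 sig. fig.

CL = F·Dose / AUC = 0.34 × 794 / 41.4 = 6.521 L/h

6.521 L/h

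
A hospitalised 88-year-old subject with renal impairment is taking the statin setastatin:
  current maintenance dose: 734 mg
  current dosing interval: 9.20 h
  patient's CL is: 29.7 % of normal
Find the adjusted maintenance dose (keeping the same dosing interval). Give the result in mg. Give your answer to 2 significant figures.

To keep the same average steady-state level, dosing rate must scale with clearance.
CL ratio = 29.7 / 100 = 0.2970
New dose (same interval) = 734 × 0.2970 = 218.0 mg

220 mg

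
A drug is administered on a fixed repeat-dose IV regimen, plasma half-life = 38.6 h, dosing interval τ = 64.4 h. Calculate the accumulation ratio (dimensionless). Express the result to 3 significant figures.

k = ln2 / t½ = 0.693147 / 38.6 = 0.01796 h⁻¹
e^(−kτ) = e^(−0.01796 × 64.4) = 0.3145
Accumulation ratio R = 1 / (1 − e^(−kτ)) = 1 / (1 − 0.3145) = 1.459

1.46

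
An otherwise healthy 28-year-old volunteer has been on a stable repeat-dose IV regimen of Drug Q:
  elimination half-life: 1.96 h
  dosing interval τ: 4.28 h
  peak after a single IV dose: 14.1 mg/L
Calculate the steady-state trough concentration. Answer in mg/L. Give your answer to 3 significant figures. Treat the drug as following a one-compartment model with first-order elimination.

3.98 mg/L

k = ln2 / t½ = 0.693147 / 1.96 = 0.3536 h⁻¹
e^(−kτ) = e^(−0.3536 × 4.28) = 0.2202
Accumulation ratio R = 1 / (1 − e^(−kτ)) = 1 / (1 − 0.2202) = 1.282
Steady-state trough = C₀ × R × e^(−kτ) = 14.1 × 1.282 × 0.2202 = 3.980 mg/L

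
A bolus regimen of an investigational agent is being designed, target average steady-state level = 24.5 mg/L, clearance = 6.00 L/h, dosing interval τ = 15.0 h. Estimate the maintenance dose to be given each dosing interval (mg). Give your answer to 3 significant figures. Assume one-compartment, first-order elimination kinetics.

2210 mg

At steady state, Dose/τ = Css × CL.
Dose = Css × CL × τ = 24.5 × 6.000 × 15.0 = 2205 mg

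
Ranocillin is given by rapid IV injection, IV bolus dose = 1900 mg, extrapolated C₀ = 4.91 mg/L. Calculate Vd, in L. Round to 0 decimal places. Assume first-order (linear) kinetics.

387 L

Vd = Dose / C₀ = 1900 / 4.91 = 387.0 L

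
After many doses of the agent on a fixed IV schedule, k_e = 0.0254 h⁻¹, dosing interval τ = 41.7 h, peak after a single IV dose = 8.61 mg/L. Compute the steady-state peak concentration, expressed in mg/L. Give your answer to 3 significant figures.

e^(−kτ) = e^(−0.02540 × 41.7) = 0.3467
Accumulation ratio R = 1 / (1 − e^(−kτ)) = 1 / (1 − 0.3467) = 1.531
Steady-state peak = C₀ × R = 8.61 × 1.531 = 13.18 mg/L

13.2 mg/L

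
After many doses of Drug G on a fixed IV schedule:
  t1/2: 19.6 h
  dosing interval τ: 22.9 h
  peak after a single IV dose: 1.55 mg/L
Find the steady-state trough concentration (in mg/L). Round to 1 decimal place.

k = ln2 / t½ = 0.693147 / 19.6 = 0.03536 h⁻¹
e^(−kτ) = e^(−0.03536 × 22.9) = 0.4450
Accumulation ratio R = 1 / (1 − e^(−kτ)) = 1 / (1 − 0.4450) = 1.802
Steady-state trough = C₀ × R × e^(−kτ) = 1.55 × 1.802 × 0.4450 = 1.243 mg/L

1.2 mg/L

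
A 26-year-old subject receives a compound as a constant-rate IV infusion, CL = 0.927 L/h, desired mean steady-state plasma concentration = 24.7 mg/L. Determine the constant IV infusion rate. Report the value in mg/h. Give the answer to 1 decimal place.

At steady state, infusion rate R₀ = Css × CL = 24.7 × 0.9270 = 22.90 mg/h

22.9 mg/h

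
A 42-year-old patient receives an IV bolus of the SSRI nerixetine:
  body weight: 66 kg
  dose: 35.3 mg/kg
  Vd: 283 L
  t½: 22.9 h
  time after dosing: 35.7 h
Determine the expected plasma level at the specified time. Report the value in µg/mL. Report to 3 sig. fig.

Total dose = 35.3 × 66 = 2330 mg
C₀ = Dose / Vd = 2330 / 283 = 8.233 mg/L
k = ln2 / t½ = 0.693147 / 22.9 = 0.03027 h⁻¹
C = C₀ · e^(−k·t) = 8.233 × e^(−0.03027 × 35.7)
  = 8.233 × 0.3394 = 2.794 mg/L
(2.794 mg/L = 2.794 µg/mL)

2.79 µg/mL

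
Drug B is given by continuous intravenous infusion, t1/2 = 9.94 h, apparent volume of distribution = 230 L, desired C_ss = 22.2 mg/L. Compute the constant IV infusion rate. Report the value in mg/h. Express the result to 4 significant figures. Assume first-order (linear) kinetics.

356.1 mg/h

k = ln2 / t½ = 0.693147 / 9.94 = 0.06973 h⁻¹
CL = k × Vd = 0.06973 × 230 = 16.04 L/h
At steady state, infusion rate R₀ = Css × CL = 22.2 × 16.04 = 356.1 mg/h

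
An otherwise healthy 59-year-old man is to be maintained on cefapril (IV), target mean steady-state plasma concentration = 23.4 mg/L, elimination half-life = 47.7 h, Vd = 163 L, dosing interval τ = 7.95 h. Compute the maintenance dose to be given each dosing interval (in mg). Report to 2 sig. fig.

k = ln2 / t½ = 0.693147 / 47.7 = 0.01453 h⁻¹
CL = k × Vd = 0.01453 × 163 = 2.368 L/h
At steady state, Dose/τ = Css × CL.
Dose = Css × CL × τ = 23.4 × 2.368 × 7.95 = 440.5 mg

440 mg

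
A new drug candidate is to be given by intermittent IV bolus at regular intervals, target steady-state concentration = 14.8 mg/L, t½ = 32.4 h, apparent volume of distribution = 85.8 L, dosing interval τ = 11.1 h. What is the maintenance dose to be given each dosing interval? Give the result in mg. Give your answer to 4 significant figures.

k = ln2 / t½ = 0.693147 / 32.4 = 0.02139 h⁻¹
CL = k × Vd = 0.02139 × 85.8 = 1.835 L/h
At steady state, Dose/τ = Css × CL.
Dose = Css × CL × τ = 14.8 × 1.835 × 11.1 = 301.5 mg

301.5 mg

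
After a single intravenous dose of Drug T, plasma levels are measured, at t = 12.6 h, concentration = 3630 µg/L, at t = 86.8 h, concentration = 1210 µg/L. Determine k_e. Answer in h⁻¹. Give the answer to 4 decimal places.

0.0148 h⁻¹

k = ln(C₁/C₂) / (t₂ − t₁) = ln(3630/1210) / (86.8 − 12.6)
  = 1.099 / 74.20 = 0.01481 h⁻¹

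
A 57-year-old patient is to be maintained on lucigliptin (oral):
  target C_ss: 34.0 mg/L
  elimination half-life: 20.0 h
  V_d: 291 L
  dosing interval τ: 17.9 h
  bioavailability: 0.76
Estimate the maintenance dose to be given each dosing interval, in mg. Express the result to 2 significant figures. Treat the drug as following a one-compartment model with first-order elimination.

8100 mg

k = ln2 / t½ = 0.693147 / 20.0 = 0.03466 h⁻¹
CL = k × Vd = 0.03466 × 291 = 10.09 L/h
At steady state, F × (Dose/τ) = Css × CL.
Dose = Css × CL × τ / F = 34.0 × 10.09 × 17.9 / 0.76 = 8080 mg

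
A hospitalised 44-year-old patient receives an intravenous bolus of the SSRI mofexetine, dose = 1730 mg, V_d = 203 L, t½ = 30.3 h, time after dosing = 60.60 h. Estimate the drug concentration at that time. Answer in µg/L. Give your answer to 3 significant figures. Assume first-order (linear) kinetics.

2130 µg/L

C₀ = Dose / Vd = 1730 / 203 = 8.522 mg/L
k = ln2 / t½ = 0.693147 / 30.3 = 0.02288 h⁻¹
t / t½ = 60.60 / 30.3 = 2 half-lives
C = C₀ × (1/2)^2 = 8.522 × 0.2500 = 2.131 mg/L
Convert: 2.131 mg/L × 1000 = 2131 µg/L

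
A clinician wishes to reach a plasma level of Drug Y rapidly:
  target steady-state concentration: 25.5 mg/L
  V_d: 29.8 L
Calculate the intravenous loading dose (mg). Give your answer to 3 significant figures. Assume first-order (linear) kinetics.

760 mg

LD = Css × Vd = 25.5 × 29.8 = 759.9 mg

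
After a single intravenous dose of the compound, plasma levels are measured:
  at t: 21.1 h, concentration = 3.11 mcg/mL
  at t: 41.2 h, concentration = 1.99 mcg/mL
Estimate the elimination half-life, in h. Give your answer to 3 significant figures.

k = ln(C₁/C₂) / (t₂ − t₁) = ln(3.11/1.99) / (41.2 − 21.1)
  = 0.4465 / 20.10 = 0.02221 h⁻¹
t½ = ln2 / k = 0.693147 / 0.02221 = 31.21 h

31.2 h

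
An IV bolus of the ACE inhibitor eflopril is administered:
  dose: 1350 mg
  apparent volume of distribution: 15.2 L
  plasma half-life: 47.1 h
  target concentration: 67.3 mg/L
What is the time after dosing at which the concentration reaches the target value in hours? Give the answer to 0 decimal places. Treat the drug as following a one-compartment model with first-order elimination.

19 h

C₀ = Dose / Vd = 1350 / 15.2 = 88.82 mg/L
k = ln2 / t½ = 0.693147 / 47.1 = 0.01472 h⁻¹
t = ln(C₀ / C) / k = ln(88.82 / 67.3) / 0.01472
  = ln(1.320) / 0.01472 = 0.2776 / 0.01472 = 18.86 h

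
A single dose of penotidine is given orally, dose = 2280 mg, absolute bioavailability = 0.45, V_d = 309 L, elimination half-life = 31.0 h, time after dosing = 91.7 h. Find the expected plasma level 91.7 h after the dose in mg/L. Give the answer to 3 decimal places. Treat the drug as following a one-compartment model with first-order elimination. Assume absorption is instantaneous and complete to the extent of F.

0.427 mg/L

Amount reaching circulation = F × Dose = 0.45 × 2280 = 1026 mg
C₀ = F·Dose / Vd = 1026 / 309 = 3.320 mg/L
k = ln2 / t½ = 0.693147 / 31.0 = 0.02236 h⁻¹
C = C₀ · e^(−k·t) = 3.320 × e^(−0.02236 × 91.7)
  = 3.320 × 0.1287 = 0.4273 mg/L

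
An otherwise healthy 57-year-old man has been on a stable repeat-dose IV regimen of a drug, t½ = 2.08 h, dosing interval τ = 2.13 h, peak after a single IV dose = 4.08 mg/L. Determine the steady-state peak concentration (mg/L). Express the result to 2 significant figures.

k = ln2 / t½ = 0.693147 / 2.08 = 0.3332 h⁻¹
e^(−kτ) = e^(−0.3332 × 2.13) = 0.4918
Accumulation ratio R = 1 / (1 − e^(−kτ)) = 1 / (1 − 0.4918) = 1.968
Steady-state peak = C₀ × R = 4.08 × 1.968 = 8.029 mg/L

8.0 mg/L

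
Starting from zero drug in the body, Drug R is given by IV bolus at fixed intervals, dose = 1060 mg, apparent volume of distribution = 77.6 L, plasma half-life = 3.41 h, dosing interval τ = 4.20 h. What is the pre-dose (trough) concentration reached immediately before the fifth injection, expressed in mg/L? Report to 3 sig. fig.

9.80 mg/L

C₀ per dose = Dose / Vd = 1060 / 77.6 = 13.66 mg/L
k = ln2 / t½ = 0.693147 / 3.41 = 0.2033 h⁻¹
Fraction remaining after one interval: r = e^(−kτ) = e^(−0.2033 × 4.20) = 0.4258
Before dose 5, 4 doses have been given (aged 1τ, 2τ, 3τ, 4τ).
C_trough = C₀ × (r + r² + … + r^4) = C₀ × r(1−r^4)/(1−r)
        = 13.66 × 0.4258 × (1 − 0.03287) / (1 − 0.4258) = 9.797 mg/L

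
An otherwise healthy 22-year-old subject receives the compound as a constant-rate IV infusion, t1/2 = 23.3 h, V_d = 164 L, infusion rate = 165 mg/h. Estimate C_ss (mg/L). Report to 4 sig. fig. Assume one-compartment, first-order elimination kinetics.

k = ln2 / t½ = 0.693147 / 23.3 = 0.02975 h⁻¹
CL = k × Vd = 0.02975 × 164 = 4.879 L/h
At steady state Css = R₀ / CL = 165 / 4.879 = 33.82 mg/L

33.82 mg/L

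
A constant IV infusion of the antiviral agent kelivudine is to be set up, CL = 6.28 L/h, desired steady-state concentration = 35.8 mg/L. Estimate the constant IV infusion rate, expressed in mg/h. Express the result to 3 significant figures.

225 mg/h

At steady state, infusion rate R₀ = Css × CL = 35.8 × 6.280 = 224.8 mg/h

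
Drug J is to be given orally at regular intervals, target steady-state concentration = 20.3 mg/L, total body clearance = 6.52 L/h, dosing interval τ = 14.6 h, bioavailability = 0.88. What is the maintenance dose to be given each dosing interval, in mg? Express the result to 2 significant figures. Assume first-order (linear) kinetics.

At steady state, F × (Dose/τ) = Css × CL.
Dose = Css × CL × τ / F = 20.3 × 6.520 × 14.6 / 0.88 = 2196 mg

2200 mg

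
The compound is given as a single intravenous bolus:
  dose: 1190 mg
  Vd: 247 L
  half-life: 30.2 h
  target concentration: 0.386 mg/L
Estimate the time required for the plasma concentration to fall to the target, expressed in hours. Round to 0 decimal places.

C₀ = Dose / Vd = 1190 / 247 = 4.818 mg/L
k = ln2 / t½ = 0.693147 / 30.2 = 0.02295 h⁻¹
t = ln(C₀ / C) / k = ln(4.818 / 0.386) / 0.02295
  = ln(12.48) / 0.02295 = 2.524 / 0.02295 = 110.0 h

110 h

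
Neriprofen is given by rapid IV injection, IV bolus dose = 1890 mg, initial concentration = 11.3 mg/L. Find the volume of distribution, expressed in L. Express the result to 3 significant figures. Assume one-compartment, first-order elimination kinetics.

Vd = Dose / C₀ = 1890 / 11.3 = 167.3 L

167 L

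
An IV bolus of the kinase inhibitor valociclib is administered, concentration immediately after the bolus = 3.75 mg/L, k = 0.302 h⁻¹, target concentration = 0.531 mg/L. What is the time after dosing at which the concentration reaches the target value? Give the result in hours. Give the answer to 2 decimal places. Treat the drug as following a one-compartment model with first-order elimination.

t = ln(C₀ / C) / k = ln(3.750 / 0.531) / 0.3020
  = ln(7.062) / 0.3020 = 1.955 / 0.3020 = 6.474 h

6.47 h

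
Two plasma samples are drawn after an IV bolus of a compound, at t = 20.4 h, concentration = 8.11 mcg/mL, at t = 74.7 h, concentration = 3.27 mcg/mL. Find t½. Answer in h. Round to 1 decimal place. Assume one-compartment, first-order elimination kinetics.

k = ln(C₁/C₂) / (t₂ − t₁) = ln(8.11/3.27) / (74.7 − 20.4)
  = 0.9083 / 54.30 = 0.01673 h⁻¹
t½ = ln2 / k = 0.693147 / 0.01673 = 41.43 h

41.4 h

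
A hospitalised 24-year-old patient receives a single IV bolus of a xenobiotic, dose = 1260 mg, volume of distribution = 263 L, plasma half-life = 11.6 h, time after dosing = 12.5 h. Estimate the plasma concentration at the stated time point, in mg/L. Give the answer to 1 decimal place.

2.3 mg/L

C₀ = Dose / Vd = 1260 / 263 = 4.791 mg/L
k = ln2 / t½ = 0.693147 / 11.6 = 0.05975 h⁻¹
C = C₀ · e^(−k·t) = 4.791 × e^(−0.05975 × 12.5)
  = 4.791 × 0.4738 = 2.270 mg/L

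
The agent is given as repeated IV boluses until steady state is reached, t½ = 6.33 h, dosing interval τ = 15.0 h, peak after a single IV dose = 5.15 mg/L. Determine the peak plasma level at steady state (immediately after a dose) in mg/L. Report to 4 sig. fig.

6.386 mg/L

k = ln2 / t½ = 0.693147 / 6.33 = 0.1095 h⁻¹
e^(−kτ) = e^(−0.1095 × 15.0) = 0.1935
Accumulation ratio R = 1 / (1 − e^(−kτ)) = 1 / (1 − 0.1935) = 1.240
Steady-state peak = C₀ × R = 5.15 × 1.240 = 6.386 mg/L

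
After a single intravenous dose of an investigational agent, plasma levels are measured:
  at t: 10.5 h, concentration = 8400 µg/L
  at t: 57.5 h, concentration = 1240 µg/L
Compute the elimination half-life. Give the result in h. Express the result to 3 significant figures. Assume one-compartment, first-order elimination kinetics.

17.0 h

k = ln(C₁/C₂) / (t₂ − t₁) = ln(8400/1240) / (57.5 − 10.5)
  = 1.913 / 47.00 = 0.04070 h⁻¹
t½ = ln2 / k = 0.693147 / 0.04070 = 17.03 h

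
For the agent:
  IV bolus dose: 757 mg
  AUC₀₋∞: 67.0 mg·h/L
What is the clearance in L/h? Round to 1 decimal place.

11.3 L/h

CL = Dose / AUC = 757 / 67.0 = 11.30 L/h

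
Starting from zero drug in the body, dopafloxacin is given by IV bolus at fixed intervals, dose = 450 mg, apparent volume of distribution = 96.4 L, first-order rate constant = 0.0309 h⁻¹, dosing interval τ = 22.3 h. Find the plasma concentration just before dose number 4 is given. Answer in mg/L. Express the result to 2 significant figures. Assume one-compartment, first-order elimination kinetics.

4.1 mg/L

C₀ per dose = Dose / Vd = 450 / 96.4 = 4.668 mg/L
Fraction remaining after one interval: r = e^(−kτ) = e^(−0.03090 × 22.3) = 0.5020
Before dose 4, 3 doses have been given (aged 1τ, 2τ, 3τ).
C_trough = C₀ × (r + r² + … + r^3) = C₀ × r(1−r^3)/(1−r)
        = 4.668 × 0.5020 × (1 − 0.1265) / (1 − 0.5020) = 4.110 mg/L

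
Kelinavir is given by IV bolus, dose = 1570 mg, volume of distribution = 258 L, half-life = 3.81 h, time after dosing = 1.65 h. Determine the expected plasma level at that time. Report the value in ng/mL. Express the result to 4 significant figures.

C₀ = Dose / Vd = 1570 / 258 = 6.085 mg/L
k = ln2 / t½ = 0.693147 / 3.81 = 0.1819 h⁻¹
C = C₀ · e^(−k·t) = 6.085 × e^(−0.1819 × 1.65)
  = 6.085 × 0.7407 = 4.507 mg/L
Convert: 4.507 mg/L × 1000 = 4507 ng/mL

4507 ng/mL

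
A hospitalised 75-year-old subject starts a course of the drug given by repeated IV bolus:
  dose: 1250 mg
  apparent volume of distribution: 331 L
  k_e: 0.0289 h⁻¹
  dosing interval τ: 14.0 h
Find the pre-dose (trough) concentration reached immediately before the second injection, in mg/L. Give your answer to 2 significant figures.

2.5 mg/L

C₀ per dose = Dose / Vd = 1250 / 331 = 3.776 mg/L
Fraction remaining after one interval: r = e^(−kτ) = e^(−0.02890 × 14.0) = 0.6672
Before dose 2, 1 dose has been given (aged 1τ).
C_trough = C₀ × r = 3.776 × 0.6672 = 2.519 mg/L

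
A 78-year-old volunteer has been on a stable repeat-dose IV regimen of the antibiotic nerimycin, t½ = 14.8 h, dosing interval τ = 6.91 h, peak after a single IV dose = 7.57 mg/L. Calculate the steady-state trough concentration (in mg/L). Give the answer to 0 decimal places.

20 mg/L

k = ln2 / t½ = 0.693147 / 14.8 = 0.04683 h⁻¹
e^(−kτ) = e^(−0.04683 × 6.91) = 0.7235
Accumulation ratio R = 1 / (1 − e^(−kτ)) = 1 / (1 − 0.7235) = 3.617
Steady-state trough = C₀ × R × e^(−kτ) = 7.57 × 3.617 × 0.7235 = 19.81 mg/L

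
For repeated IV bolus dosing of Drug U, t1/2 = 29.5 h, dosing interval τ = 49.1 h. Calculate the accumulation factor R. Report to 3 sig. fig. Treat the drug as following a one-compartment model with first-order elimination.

1.46

k = ln2 / t½ = 0.693147 / 29.5 = 0.02350 h⁻¹
e^(−kτ) = e^(−0.02350 × 49.1) = 0.3154
Accumulation ratio R = 1 / (1 − e^(−kτ)) = 1 / (1 − 0.3154) = 1.461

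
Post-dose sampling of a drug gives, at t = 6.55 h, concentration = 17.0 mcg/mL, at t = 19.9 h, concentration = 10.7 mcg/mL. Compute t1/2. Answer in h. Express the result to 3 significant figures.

20.0 h

k = ln(C₁/C₂) / (t₂ − t₁) = ln(17.0/10.7) / (19.9 − 6.55)
  = 0.4630 / 13.35 = 0.03468 h⁻¹
t½ = ln2 / k = 0.693147 / 0.03468 = 19.99 h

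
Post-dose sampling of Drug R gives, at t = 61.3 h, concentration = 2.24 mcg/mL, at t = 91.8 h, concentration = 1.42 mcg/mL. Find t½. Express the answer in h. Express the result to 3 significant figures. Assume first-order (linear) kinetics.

k = ln(C₁/C₂) / (t₂ − t₁) = ln(2.24/1.42) / (91.8 − 61.3)
  = 0.4558 / 30.50 = 0.01494 h⁻¹
t½ = ln2 / k = 0.693147 / 0.01494 = 46.40 h

46.4 h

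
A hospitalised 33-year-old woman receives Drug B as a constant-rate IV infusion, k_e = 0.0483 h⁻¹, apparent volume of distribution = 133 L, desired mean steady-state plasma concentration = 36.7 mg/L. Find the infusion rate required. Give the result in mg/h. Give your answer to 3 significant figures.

CL = k × Vd = 0.04830 × 133 = 6.424 L/h
At steady state, infusion rate R₀ = Css × CL = 36.7 × 6.424 = 235.8 mg/h

236 mg/h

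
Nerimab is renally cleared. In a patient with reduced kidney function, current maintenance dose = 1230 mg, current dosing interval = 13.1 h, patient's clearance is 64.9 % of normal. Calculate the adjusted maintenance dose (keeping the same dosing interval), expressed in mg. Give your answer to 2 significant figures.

To keep the same average steady-state level, dosing rate must scale with clearance.
CL ratio = 64.9 / 100 = 0.6490
New dose (same interval) = 1230 × 0.6490 = 798.3 mg

800 mg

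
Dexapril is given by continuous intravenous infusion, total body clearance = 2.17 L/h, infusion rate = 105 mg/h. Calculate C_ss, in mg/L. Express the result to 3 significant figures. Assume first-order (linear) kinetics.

At steady state Css = R₀ / CL = 105 / 2.170 = 48.39 mg/L

48.4 mg/L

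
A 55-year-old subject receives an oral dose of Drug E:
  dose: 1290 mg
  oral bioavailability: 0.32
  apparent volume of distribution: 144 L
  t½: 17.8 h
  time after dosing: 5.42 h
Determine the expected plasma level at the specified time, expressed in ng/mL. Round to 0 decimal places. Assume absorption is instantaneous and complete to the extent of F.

Amount reaching circulation = F × Dose = 0.32 × 1290 = 412.8 mg
C₀ = F·Dose / Vd = 412.8 / 144 = 2.867 mg/L
k = ln2 / t½ = 0.693147 / 17.8 = 0.03894 h⁻¹
C = C₀ · e^(−k·t) = 2.867 × e^(−0.03894 × 5.42)
  = 2.867 × 0.8097 = 2.321 mg/L
Convert: 2.321 mg/L × 1000 = 2321 ng/mL

2321 ng/mL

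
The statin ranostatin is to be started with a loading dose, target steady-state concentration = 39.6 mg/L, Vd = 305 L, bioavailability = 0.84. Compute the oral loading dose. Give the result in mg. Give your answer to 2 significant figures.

LD = Css × Vd / F = 39.6 × 305 / 0.84 = 14380 mg

14000 mg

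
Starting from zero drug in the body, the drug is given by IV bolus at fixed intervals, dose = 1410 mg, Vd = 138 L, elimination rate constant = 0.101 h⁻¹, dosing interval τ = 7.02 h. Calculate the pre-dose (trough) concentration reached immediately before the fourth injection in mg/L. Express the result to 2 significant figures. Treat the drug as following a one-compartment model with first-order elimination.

8.7 mg/L

C₀ per dose = Dose / Vd = 1410 / 138 = 10.22 mg/L
Fraction remaining after one interval: r = e^(−kτ) = e^(−0.1010 × 7.02) = 0.4921
Before dose 4, 3 doses have been given (aged 1τ, 2τ, 3τ).
C_trough = C₀ × (r + r² + … + r^3) = C₀ × r(1−r^3)/(1−r)
        = 10.22 × 0.4921 × (1 − 0.1192) / (1 − 0.4921) = 8.722 mg/L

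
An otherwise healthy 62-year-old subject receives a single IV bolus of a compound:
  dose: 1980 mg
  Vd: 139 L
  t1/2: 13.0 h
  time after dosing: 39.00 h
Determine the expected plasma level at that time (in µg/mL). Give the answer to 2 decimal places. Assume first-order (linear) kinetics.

1.78 µg/mL

C₀ = Dose / Vd = 1980 / 139 = 14.24 mg/L
k = ln2 / t½ = 0.693147 / 13.0 = 0.05332 h⁻¹
t / t½ = 39.00 / 13.0 = 3 half-lives
C = C₀ × (1/2)^3 = 14.24 × 0.1250 = 1.780 mg/L
(1.780 mg/L = 1.780 µg/mL)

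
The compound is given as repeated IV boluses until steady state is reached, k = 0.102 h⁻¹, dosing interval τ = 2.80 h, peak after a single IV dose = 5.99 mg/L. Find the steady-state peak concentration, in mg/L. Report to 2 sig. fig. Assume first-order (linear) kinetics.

e^(−kτ) = e^(−0.1020 × 2.80) = 0.7516
Accumulation ratio R = 1 / (1 − e^(−kτ)) = 1 / (1 − 0.7516) = 4.026
Steady-state peak = C₀ × R = 5.99 × 4.026 = 24.12 mg/L

24 mg/L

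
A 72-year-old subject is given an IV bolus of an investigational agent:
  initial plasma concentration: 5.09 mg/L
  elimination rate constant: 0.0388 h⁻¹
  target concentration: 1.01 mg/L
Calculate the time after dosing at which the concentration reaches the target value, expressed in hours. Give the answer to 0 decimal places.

42 h

t = ln(C₀ / C) / k = ln(5.090 / 1.01) / 0.03880
  = ln(5.040) / 0.03880 = 1.617 / 0.03880 = 41.68 h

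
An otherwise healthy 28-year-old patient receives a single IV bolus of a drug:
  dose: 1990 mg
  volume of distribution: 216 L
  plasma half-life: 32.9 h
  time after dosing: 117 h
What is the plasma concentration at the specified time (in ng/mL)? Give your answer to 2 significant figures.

780 ng/mL

C₀ = Dose / Vd = 1990 / 216 = 9.213 mg/L
k = ln2 / t½ = 0.693147 / 32.9 = 0.02107 h⁻¹
C = C₀ · e^(−k·t) = 9.213 × e^(−0.02107 × 117)
  = 9.213 × 0.08499 = 0.7830 mg/L
Convert: 0.7830 mg/L × 1000 = 783.0 ng/mL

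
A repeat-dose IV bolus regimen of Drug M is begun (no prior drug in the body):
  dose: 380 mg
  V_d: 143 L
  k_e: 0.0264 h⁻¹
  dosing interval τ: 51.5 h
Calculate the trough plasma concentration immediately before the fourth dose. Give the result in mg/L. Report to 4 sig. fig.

C₀ per dose = Dose / Vd = 380 / 143 = 2.657 mg/L
Fraction remaining after one interval: r = e^(−kτ) = e^(−0.02640 × 51.5) = 0.2568
Before dose 4, 3 doses have been given (aged 1τ, 2τ, 3τ).
C_trough = C₀ × (r + r² + … + r^3) = C₀ × r(1−r^3)/(1−r)
        = 2.657 × 0.2568 × (1 − 0.01693) / (1 − 0.2568) = 0.9025 mg/L

0.9025 mg/L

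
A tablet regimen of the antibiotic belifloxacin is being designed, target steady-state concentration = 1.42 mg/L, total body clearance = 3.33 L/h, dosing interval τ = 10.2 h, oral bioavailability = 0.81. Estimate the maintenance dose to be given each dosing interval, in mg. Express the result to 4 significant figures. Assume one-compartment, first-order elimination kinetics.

At steady state, F × (Dose/τ) = Css × CL.
Dose = Css × CL × τ / F = 1.42 × 3.330 × 10.2 / 0.81 = 59.55 mg

59.55 mg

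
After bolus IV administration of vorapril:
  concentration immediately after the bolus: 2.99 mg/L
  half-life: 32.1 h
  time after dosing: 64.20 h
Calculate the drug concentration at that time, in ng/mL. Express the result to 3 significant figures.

748 ng/mL

k = ln2 / t½ = 0.693147 / 32.1 = 0.02159 h⁻¹
t / t½ = 64.20 / 32.1 = 2 half-lives
C = C₀ × (1/2)^2 = 2.990 × 0.2500 = 0.7475 mg/L
Convert: 0.7475 mg/L × 1000 = 747.5 ng/mL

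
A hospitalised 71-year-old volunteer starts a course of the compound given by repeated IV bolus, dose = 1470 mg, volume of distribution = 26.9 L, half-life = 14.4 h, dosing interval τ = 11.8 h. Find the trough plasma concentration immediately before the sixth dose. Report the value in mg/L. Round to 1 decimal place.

67.3 mg/L

C₀ per dose = Dose / Vd = 1470 / 26.9 = 54.65 mg/L
k = ln2 / t½ = 0.693147 / 14.4 = 0.04814 h⁻¹
Fraction remaining after one interval: r = e^(−kτ) = e^(−0.04814 × 11.8) = 0.5666
Before dose 6, 5 doses have been given (aged 1τ, 2τ, 3τ, 4τ, 5τ).
C_trough = C₀ × (r + r² + … + r^5) = C₀ × r(1−r^5)/(1−r)
        = 54.65 × 0.5666 × (1 − 0.05840) / (1 − 0.5666) = 67.27 mg/L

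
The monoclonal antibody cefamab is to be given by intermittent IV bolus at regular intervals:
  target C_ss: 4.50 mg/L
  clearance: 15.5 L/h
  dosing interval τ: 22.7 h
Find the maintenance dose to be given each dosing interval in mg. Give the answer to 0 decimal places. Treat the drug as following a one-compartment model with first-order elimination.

1583 mg

At steady state, Dose/τ = Css × CL.
Dose = Css × CL × τ = 4.50 × 15.50 × 22.7 = 1583 mg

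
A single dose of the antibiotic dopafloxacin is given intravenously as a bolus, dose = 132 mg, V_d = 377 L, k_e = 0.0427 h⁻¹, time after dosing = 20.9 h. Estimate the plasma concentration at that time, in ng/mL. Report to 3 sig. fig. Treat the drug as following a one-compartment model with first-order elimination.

C₀ = Dose / Vd = 132.0 / 377 = 0.3501 mg/L
C = C₀ · e^(−k·t) = 0.3501 × e^(−0.04270 × 20.9)
  = 0.3501 × 0.4097 = 0.1434 mg/L
Convert: 0.1434 mg/L × 1000 = 143.4 ng/mL

143 ng/mL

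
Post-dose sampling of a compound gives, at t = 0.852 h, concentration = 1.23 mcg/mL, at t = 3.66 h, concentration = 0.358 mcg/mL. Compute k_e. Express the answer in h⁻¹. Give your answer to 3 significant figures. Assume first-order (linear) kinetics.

k = ln(C₁/C₂) / (t₂ − t₁) = ln(1.23/0.358) / (3.66 − 0.852)
  = 1.234 / 2.808 = 0.4395 h⁻¹

0.440 h⁻¹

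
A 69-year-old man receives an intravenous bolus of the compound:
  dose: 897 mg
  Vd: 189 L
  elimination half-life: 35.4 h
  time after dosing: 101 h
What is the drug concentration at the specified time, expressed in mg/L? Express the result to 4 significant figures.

0.6568 mg/L

C₀ = Dose / Vd = 897.0 / 189 = 4.746 mg/L
k = ln2 / t½ = 0.693147 / 35.4 = 0.01958 h⁻¹
C = C₀ · e^(−k·t) = 4.746 × e^(−0.01958 × 101)
  = 4.746 × 0.1384 = 0.6568 mg/L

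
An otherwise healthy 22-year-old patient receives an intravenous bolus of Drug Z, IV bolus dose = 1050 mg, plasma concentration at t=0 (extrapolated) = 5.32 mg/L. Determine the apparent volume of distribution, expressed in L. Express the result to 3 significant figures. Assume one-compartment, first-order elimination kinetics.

197 L

Vd = Dose / C₀ = 1050 / 5.32 = 197.4 L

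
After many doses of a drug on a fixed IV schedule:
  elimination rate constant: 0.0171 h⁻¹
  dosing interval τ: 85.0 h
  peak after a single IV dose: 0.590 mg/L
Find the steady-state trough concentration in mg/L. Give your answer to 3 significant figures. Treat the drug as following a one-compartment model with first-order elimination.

e^(−kτ) = e^(−0.01710 × 85.0) = 0.2338
Accumulation ratio R = 1 / (1 − e^(−kτ)) = 1 / (1 − 0.2338) = 1.305
Steady-state trough = C₀ × R × e^(−kτ) = 0.590 × 1.305 × 0.2338 = 0.1800 mg/L

0.180 mg/L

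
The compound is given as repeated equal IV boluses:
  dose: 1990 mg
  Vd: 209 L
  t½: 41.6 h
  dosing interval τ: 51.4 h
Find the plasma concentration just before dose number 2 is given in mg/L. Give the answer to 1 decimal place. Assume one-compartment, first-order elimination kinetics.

C₀ per dose = Dose / Vd = 1990 / 209 = 9.522 mg/L
k = ln2 / t½ = 0.693147 / 41.6 = 0.01666 h⁻¹
Fraction remaining after one interval: r = e^(−kτ) = e^(−0.01666 × 51.4) = 0.4247
Before dose 2, 1 dose has been given (aged 1τ).
C_trough = C₀ × r = 9.522 × 0.4247 = 4.044 mg/L

4.0 mg/L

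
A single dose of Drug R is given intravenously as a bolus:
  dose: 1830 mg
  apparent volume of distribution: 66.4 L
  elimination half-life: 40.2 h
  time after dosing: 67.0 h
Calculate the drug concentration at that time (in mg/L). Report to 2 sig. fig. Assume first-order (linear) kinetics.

8.7 mg/L

C₀ = Dose / Vd = 1830 / 66.4 = 27.56 mg/L
k = ln2 / t½ = 0.693147 / 40.2 = 0.01724 h⁻¹
C = C₀ · e^(−k·t) = 27.56 × e^(−0.01724 × 67.0)
  = 27.56 × 0.3150 = 8.681 mg/L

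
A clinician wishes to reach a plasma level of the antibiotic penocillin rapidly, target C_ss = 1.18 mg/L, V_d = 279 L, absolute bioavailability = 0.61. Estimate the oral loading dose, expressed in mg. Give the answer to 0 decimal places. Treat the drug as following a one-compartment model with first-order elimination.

540 mg

LD = Css × Vd / F = 1.18 × 279 / 0.61 = 539.7 mg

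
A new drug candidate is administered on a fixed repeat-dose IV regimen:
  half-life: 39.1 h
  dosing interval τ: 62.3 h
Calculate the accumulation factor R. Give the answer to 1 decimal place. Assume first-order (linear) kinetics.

1.5

k = ln2 / t½ = 0.693147 / 39.1 = 0.01773 h⁻¹
e^(−kτ) = e^(−0.01773 × 62.3) = 0.3314
Accumulation ratio R = 1 / (1 − e^(−kτ)) = 1 / (1 − 0.3314) = 1.496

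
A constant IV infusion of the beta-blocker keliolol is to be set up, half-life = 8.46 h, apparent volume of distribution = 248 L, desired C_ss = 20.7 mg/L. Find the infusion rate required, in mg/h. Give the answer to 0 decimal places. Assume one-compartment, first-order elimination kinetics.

421 mg/h

k = ln2 / t½ = 0.693147 / 8.46 = 0.08193 h⁻¹
CL = k × Vd = 0.08193 × 248 = 20.32 L/h
At steady state, infusion rate R₀ = Css × CL = 20.7 × 20.32 = 420.6 mg/h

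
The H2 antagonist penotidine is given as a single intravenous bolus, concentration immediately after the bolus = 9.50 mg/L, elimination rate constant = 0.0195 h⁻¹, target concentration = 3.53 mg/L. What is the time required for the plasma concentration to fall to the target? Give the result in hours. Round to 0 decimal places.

51 h

t = ln(C₀ / C) / k = ln(9.500 / 3.53) / 0.01950
  = ln(2.691) / 0.01950 = 0.9899 / 0.01950 = 50.76 h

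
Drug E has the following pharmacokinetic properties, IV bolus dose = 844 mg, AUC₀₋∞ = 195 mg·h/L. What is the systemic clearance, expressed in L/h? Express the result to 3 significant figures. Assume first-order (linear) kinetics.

4.33 L/h

CL = Dose / AUC = 844 / 195 = 4.328 L/h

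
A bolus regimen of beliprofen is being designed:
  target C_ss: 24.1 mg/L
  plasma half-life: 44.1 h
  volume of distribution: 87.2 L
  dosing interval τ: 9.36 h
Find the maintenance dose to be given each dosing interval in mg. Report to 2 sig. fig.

k = ln2 / t½ = 0.693147 / 44.1 = 0.01572 h⁻¹
CL = k × Vd = 0.01572 × 87.2 = 1.371 L/h
At steady state, Dose/τ = Css × CL.
Dose = Css × CL × τ = 24.1 × 1.371 × 9.36 = 309.3 mg

310 mg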